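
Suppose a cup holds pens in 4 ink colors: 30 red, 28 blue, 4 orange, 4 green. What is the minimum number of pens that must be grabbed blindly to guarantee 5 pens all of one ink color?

The worst case takes 4 pens of each ink color without reaching 5 of any: 4 × 4 = 16.
The next pen must bring some ink color to 5, so 16 + 1 = 17.

17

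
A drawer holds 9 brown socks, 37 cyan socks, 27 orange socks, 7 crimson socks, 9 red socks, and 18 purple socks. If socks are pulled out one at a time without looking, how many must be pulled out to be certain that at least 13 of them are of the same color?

In the worst case we take at most 12 of each color, but all 9 brown, all 7 crimson, and all 9 red (fewer than 12), giving 9 + 12 + 12 + 7 + 9 + 12 = 61.
One more sock then forces some color to 13, so 61 + 1 = 62.

62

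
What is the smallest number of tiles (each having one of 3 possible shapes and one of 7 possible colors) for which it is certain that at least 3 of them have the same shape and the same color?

There are 3 × 7 = 21 (shape, color) combinations acting as pigeonholes.
With 21 × 2 = 42 tiles we could place exactly 2 in each, with no (shape, color) pair reaching 3.
One more forces some (shape, color) pair to hold 3, so 42 + 1 = 43.

43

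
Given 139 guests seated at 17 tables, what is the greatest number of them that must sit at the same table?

9

The 139 guests fall into 17 tables.
If each of the 17 tables held at most 8, the total would be at most 17 × 8 = 136 < 139, a contradiction.
So at least one holds ⌈139/17⌉ = 9.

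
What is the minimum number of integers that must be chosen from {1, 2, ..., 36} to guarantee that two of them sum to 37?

19

Partition {1, …, 36} into 18 pairs: {1,36}, {2,35}, …, {18,19}.
Choosing 18 integers — say the integers 1 through 18 — takes one from each pair and avoids the property.
Choosing 19 forces two into the same pair by pigeonhole, and those sum to 37. So 19.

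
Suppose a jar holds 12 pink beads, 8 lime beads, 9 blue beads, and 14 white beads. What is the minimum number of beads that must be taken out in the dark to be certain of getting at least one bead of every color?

The hardest color to obtain is lime: we could draw every other bead first — 43 − 8 = 35 beads — without a single lime one.
The next draw must be lime, so 35 + 1 = 36.

36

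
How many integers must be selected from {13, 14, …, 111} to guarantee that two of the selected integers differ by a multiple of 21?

Group the integers by remainder mod 21; there are 21 residue classes, each nonempty in this range.
Choosing one from each class (21 integers) avoids any shared remainder.
One more choice must repeat a class, so two differ by a multiple of 21. Hence 21 + 1 = 22.

22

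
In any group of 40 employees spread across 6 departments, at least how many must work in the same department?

If each of the 6 departments held at most 6, the total would be at most 6 × 6 = 36 < 40, a contradiction.
So at least one holds ⌈40/6⌉ = 7.

7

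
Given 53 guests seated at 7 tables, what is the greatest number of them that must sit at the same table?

If each of the 7 tables held at most 7, the total would be at most 7 × 7 = 49 < 53, a contradiction.
So at least one holds ⌈53/7⌉ = 8.

8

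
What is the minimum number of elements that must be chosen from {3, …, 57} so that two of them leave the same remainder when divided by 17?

Group the integers by remainder mod 17; there are 17 residue classes, each nonempty in this range.
Choosing one from each class (17 integers) avoids any shared remainder.
One more choice must repeat a class, so two differ by a multiple of 17. Hence 17 + 1 = 18.

18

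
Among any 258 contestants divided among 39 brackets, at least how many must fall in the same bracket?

7

The 258 contestants fall into 39 brackets.
If each of the 39 brackets held at most 6, the total would be at most 39 × 6 = 234 < 258, a contradiction.
So at least one holds ⌈258/39⌉ = 7.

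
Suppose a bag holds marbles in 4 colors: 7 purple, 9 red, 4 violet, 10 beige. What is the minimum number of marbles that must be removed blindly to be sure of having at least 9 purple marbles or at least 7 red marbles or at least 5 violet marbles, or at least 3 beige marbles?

The worst case stops just short of every target: all 7 purple, 6 red, 4 violet, 2 beige — 7 + 6 + 4 + 2 = 19 marbles.
One more marble must push some color to its target, so 19 + 1 = 20.

20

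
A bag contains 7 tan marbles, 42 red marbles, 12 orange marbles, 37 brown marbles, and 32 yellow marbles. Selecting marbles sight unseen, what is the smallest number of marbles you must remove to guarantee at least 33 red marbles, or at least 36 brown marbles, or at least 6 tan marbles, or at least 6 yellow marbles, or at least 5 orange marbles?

The worst case stops just short of every target: 5 tan, 32 red, 4 orange, 35 brown, 5 yellow — 5 + 32 + 4 + 35 + 5 = 81 marbles.
One more marble must push some color to its target, so 81 + 1 = 82.

82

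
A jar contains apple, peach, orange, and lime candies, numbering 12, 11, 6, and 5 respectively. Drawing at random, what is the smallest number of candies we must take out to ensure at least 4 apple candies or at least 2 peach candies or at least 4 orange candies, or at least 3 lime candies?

The worst case stops just short of every target: 3 apple, 1 peach, 3 orange, 2 lime — 3 + 1 + 3 + 2 = 9 candies.
One more candy must push some flavor to its target, so 9 + 1 = 10.

10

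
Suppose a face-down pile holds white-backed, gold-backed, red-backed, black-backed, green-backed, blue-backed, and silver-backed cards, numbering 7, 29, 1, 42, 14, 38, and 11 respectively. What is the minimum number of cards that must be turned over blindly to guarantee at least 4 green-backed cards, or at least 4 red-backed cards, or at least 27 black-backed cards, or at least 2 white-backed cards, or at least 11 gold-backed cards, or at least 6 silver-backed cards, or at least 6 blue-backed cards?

The worst case stops just short of every target: 1 white-backed, 10 gold-backed, all 1 red-backed, 26 black-backed, 3 green-backed, 5 blue-backed, 5 silver-backed — 1 + 10 + 1 + 26 + 3 + 5 + 5 = 51 cards.
One more card must push some back color to its target, so 51 + 1 = 52.

52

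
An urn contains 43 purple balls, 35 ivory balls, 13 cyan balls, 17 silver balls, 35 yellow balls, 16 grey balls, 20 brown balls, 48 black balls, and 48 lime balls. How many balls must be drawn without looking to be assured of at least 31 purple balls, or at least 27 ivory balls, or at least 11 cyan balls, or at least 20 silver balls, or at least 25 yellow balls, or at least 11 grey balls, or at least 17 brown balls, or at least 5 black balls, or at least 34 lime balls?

171

Each of the 9 colors has its own threshold; avoid all of them simultaneously.
The worst case stops just short of every target: 30 purple, 26 ivory, 10 cyan, all 17 silver, 24 yellow, 10 grey, 16 brown, 4 black, 33 lime — 30 + 26 + 10 + 17 + 24 + 10 + 16 + 4 + 33 = 170 balls.
One more ball must push some color to its target, so 170 + 1 = 171.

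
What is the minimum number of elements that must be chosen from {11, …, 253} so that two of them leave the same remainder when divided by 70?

71

Group the integers by remainder mod 70; there are 70 residue classes, each nonempty in this range.
Choosing one from each class (70 integers) avoids any shared remainder.
One more choice must repeat a class, so two differ by a multiple of 70. Hence 70 + 1 = 71.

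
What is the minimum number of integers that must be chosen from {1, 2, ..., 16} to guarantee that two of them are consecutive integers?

Partition {1, …, 16} into 8 pairs: {1,2}, {3,4}, …, {15,16}.
Choosing 8 integers — say the 8 even numbers 2, 4, …, 16 — takes one from each pair and avoids the property.
Choosing 9 forces two into the same pair by pigeonhole, and those are consecutive. So 9.

9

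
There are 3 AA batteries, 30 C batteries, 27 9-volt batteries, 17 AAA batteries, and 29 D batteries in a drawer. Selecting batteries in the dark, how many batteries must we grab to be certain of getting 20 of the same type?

Treat the 5 types as pigeonholes.
In the worst case we take at most 19 of each type, but all 3 AA and all 17 AAA (fewer than 19), giving 3 + 19 + 19 + 17 + 19 = 77.
One more battery then forces some type to 20, so 77 + 1 = 78.

78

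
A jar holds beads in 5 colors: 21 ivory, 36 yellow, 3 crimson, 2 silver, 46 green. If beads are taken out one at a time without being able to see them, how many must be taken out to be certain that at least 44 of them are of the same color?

Treat the 5 colors as pigeonholes.
In the worst case we take at most 43 of each color, but all 21 ivory, all 36 yellow, all 3 crimson, and all 2 silver (fewer than 43), giving 21 + 36 + 3 + 2 + 43 = 105.
One more bead then forces some color to 44, so 105 + 1 = 106.

106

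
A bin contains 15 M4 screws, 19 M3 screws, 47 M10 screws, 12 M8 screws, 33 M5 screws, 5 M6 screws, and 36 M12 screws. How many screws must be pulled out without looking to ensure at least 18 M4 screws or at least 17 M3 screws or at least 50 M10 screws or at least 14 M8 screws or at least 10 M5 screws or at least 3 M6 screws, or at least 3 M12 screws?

The worst case stops just short of every target: all 15 M4, 16 M3, all 47 M10, all 12 M8, 9 M5, 2 M6, 2 M12 — 15 + 16 + 47 + 12 + 9 + 2 + 2 = 103 screws.
One more screw must push some size to its target, so 103 + 1 = 104.

104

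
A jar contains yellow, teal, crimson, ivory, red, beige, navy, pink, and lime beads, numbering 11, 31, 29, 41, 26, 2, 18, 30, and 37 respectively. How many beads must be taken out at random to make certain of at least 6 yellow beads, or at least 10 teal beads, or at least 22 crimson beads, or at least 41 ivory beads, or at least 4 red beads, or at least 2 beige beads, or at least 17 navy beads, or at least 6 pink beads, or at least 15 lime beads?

The worst case stops just short of every target: 5 yellow, 9 teal, 21 crimson, 40 ivory, 3 red, 1 beige, 16 navy, 5 pink, 14 lime — 5 + 9 + 21 + 40 + 3 + 1 + 16 + 5 + 14 = 114 beads.
One more bead must push some color to its target, so 114 + 1 = 115.

115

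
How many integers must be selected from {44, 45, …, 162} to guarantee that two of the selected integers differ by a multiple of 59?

Group the integers by remainder mod 59; there are 59 residue classes, each nonempty in this range.
Choosing one from each class (59 integers) avoids any shared remainder.
One more choice must repeat a class, so two differ by a multiple of 59. Hence 59 + 1 = 60.

60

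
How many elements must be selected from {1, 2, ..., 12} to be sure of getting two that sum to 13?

Partition {1, …, 12} into 6 pairs: {1,12}, {2,11}, …, {6,7}.
Choosing 6 integers — say the integers 1 through 6 — takes one from each pair and avoids the property.
Choosing 7 forces two into the same pair by pigeonhole, and those sum to 13. So 7.

7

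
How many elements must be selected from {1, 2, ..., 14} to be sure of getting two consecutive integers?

8

Partition {1, …, 14} into 7 pairs: {1,2}, {3,4}, …, {13,14}.
Choosing 7 integers — say the 7 even numbers 2, 4, …, 14 — takes one from each pair and avoids the property.
Choosing 8 forces two into the same pair by pigeonhole, and those are consecutive. So 8.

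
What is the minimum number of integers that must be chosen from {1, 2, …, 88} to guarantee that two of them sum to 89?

Partition {1, …, 88} into 44 pairs: {1,88}, {2,87}, …, {44,45}.
Choosing 44 integers — say the integers 1 through 44 — takes one from each pair and avoids the property.
Choosing 45 forces two into the same pair by pigeonhole, and those sum to 89. So 45.

45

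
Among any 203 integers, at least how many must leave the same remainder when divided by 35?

6

If each of the 35 residue classes modulo 35 held at most 5, the total would be at most 35 × 5 = 175 < 203, a contradiction.
So at least one holds ⌈203/35⌉ = 6.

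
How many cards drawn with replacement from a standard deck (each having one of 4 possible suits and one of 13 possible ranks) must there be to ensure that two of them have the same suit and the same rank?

53

There are 4 × 13 = 52 (suit, rank) combinations acting as pigeonholes.
With 52 cards drawn with replacement from a standard deck we could place one in each, avoiding any repeat.
One more forces some (suit, rank) pair to hold 2, so 52 + 1 = 53.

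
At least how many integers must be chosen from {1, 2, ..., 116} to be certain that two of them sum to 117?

59

Partition {1, …, 116} into 58 pairs: {1,116}, {2,115}, …, {58,59}.
Choosing 58 integers — say the integers 1 through 58 — takes one from each pair and avoids the property.
Choosing 59 forces two into the same pair by pigeonhole, and those sum to 117. So 59.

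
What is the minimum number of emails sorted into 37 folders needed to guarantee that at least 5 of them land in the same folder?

There are 37 folders acting as pigeonholes.
With 37 × 4 = 148 emails we could place exactly 4 in each, with no class reaching 5.
One more forces some class to hold 5, so 148 + 1 = 149.

149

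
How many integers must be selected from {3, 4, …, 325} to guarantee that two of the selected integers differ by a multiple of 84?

Group the integers by remainder mod 84; there are 84 residue classes, each nonempty in this range.
Choosing one from each class (84 integers) avoids any shared remainder.
One more choice must repeat a class, so two differ by a multiple of 84. Hence 84 + 1 = 85.

85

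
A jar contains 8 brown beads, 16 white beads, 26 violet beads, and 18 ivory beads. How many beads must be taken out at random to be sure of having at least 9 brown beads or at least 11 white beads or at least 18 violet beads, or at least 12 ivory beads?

47

The worst case stops just short of every target: 8 brown, 10 white, 17 violet, 11 ivory — 8 + 10 + 17 + 11 = 46 beads.
One more bead must push some color to its target, so 46 + 1 = 47.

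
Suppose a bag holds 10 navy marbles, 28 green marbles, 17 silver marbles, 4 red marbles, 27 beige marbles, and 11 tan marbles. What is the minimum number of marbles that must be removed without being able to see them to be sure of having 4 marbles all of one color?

The worst case takes 3 marbles of each color without reaching 4 of any: 6 × 3 = 18.
The next marble must bring some color to 4, so 18 + 1 = 19.

19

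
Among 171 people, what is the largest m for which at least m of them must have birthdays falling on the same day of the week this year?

25

If each of the 7 days of the week held at most 24, the total would be at most 7 × 24 = 168 < 171, a contradiction.
So at least one holds ⌈171/7⌉ = 25.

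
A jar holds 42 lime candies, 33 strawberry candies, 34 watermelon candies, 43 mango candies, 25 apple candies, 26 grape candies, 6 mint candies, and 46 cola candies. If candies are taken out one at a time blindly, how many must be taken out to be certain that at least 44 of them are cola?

The worst case draws every non-cola candy first: 42 + 33 + 34 + 43 + 25 + 26 + 6 = 209.
The next 44 draws are then forced to be cola, giving 209 + 44 = 253.

253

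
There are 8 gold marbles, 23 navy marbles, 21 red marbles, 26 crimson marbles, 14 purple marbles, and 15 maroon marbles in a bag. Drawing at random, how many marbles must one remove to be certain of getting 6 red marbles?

92

The worst case draws every non-red marble first: 8 + 23 + 26 + 14 + 15 = 86.
The next 6 draws are then forced to be red, giving 86 + 6 = 92.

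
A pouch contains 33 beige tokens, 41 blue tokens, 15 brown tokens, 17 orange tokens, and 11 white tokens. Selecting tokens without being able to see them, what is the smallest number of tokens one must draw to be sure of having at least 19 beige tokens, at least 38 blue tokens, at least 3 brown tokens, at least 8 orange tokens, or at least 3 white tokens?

Each of the 5 colors has its own threshold; avoid all of them simultaneously.
The worst case stops just short of every target: 18 beige, 37 blue, 2 brown, 7 orange, 2 white — 18 + 37 + 2 + 7 + 2 = 66 tokens.
One more token must push some color to its target, so 66 + 1 = 67.

67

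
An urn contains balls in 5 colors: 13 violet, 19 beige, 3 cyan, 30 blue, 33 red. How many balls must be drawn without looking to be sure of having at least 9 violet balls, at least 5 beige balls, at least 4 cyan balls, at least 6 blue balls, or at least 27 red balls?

47

The worst case stops just short of every target: 8 violet, 4 beige, 3 cyan, 5 blue, 26 red — 8 + 4 + 3 + 5 + 26 = 46 balls.
One more ball must push some color to its target, so 46 + 1 = 47.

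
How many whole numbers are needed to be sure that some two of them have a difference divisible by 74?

75

Two integers differ by a multiple of 74 exactly when they share a remainder mod 74.
There are 74 residue classes mod 74, so 74 integers can all lie in distinct classes.
One more integer must repeat a residue, giving a difference divisible by 74. So n = 74 + 1 = 75.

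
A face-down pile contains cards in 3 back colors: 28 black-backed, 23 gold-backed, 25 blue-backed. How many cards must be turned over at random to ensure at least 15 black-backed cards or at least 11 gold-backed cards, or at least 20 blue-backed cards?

The worst case stops just short of every target: 14 black-backed, 10 gold-backed, 19 blue-backed — 14 + 10 + 19 = 43 cards.
One more card must push some back color to its target, so 43 + 1 = 44.

44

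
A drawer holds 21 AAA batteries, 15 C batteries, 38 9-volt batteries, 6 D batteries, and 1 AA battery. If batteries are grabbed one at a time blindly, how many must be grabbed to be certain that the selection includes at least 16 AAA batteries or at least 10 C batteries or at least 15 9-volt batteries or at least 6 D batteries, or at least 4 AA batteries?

The worst case stops just short of every target: 15 AAA, 9 C, 14 9-volt, 5 D, all 1 AA — 15 + 9 + 14 + 5 + 1 = 44 batteries.
One more battery must push some type to its target, so 44 + 1 = 45.

45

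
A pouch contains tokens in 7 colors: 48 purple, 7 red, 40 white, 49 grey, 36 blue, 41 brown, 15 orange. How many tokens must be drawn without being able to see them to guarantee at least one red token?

230

The worst case draws every non-red token first: 48 + 40 + 49 + 36 + 41 + 15 = 229.
The next draw is then forced to be red, giving 229 + 1 = 230.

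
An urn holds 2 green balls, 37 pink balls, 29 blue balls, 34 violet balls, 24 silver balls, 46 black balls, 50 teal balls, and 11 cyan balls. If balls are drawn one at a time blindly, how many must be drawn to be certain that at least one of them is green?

The worst case draws every non-green ball first: 37 + 29 + 34 + 24 + 46 + 50 + 11 = 231.
The next draw is then forced to be green, giving 231 + 1 = 232.

232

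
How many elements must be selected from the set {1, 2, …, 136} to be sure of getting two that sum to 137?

69

Partition {1, …, 136} into 68 pairs: {1,136}, {2,135}, …, {68,69}.
Choosing 68 integers — say the integers 1 through 68 — takes one from each pair and avoids the property.
Choosing 69 forces two into the same pair by pigeonhole, and those sum to 137. So 69.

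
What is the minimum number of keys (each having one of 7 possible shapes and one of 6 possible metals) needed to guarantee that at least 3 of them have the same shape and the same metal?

There are 7 × 6 = 42 (shape, metal) combinations acting as pigeonholes.
With 42 × 2 = 84 keys we could place exactly 2 in each, with no (shape, metal) pair reaching 3.
One more forces some (shape, metal) pair to hold 3, so 84 + 1 = 85.

85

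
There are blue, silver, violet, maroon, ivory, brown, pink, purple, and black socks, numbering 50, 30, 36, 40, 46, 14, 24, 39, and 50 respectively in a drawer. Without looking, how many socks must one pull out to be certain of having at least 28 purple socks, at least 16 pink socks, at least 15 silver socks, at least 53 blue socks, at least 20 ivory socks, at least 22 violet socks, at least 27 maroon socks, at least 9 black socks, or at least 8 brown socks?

The worst case stops just short of every target: all 50 blue, 14 silver, 21 violet, 26 maroon, 19 ivory, 7 brown, 15 pink, 27 purple, 8 black — 50 + 14 + 21 + 26 + 19 + 7 + 15 + 27 + 8 = 187 socks.
One more sock must push some color to its target, so 187 + 1 = 188.

188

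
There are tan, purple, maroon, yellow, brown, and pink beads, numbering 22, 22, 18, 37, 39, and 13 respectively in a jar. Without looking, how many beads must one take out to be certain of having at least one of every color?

139

The hardest color to obtain is pink: we could draw every other bead first — 151 − 13 = 138 beads — without a single pink one.
The next draw must be pink, so 138 + 1 = 139.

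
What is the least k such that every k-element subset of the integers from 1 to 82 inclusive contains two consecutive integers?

42

Partition {1, …, 82} into 41 pairs: {1,2}, {3,4}, …, {81,82}.
Choosing 41 integers — say the 41 even numbers 2, 4, …, 82 — takes one from each pair and avoids the property.
Choosing 42 forces two into the same pair by pigeonhole, and those are consecutive. So 42.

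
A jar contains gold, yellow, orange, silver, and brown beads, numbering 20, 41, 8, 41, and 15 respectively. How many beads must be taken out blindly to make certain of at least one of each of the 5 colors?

118

The hardest color to obtain is orange: we could draw every other bead first — 125 − 8 = 117 beads — without a single orange one.
The next draw must be orange, so 117 + 1 = 118.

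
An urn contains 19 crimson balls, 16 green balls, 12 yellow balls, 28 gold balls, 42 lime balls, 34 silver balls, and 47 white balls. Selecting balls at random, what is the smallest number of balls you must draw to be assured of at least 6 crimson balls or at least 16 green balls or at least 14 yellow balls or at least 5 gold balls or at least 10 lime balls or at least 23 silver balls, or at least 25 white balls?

92

The worst case stops just short of every target: 5 crimson, 15 green, all 12 yellow, 4 gold, 9 lime, 22 silver, 24 white — 5 + 15 + 12 + 4 + 9 + 22 + 24 = 91 balls.
One more ball must push some color to its target, so 91 + 1 = 92.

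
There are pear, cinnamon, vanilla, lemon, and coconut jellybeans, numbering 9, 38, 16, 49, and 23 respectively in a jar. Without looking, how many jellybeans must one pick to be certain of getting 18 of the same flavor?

In the worst case we take at most 17 of each flavor, but all 9 pear and all 16 vanilla (fewer than 17), giving 9 + 17 + 16 + 17 + 17 = 76.
One more jellybean then forces some flavor to 18, so 76 + 1 = 77.

77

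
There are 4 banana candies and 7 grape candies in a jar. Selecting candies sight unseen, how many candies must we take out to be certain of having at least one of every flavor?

8

The hardest flavor to obtain is banana: we could draw every other candy first — 11 − 4 = 7 candies — without a single banana one.
The next draw must be banana, so 7 + 1 = 8.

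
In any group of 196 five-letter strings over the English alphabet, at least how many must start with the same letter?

There are 26 possible first letters, which serve as the pigeonholes.
If each of the 26 possible first letters held at most 7, the total would be at most 26 × 7 = 182 < 196, a contradiction.
So at least one holds ⌈196/26⌉ = 8.

8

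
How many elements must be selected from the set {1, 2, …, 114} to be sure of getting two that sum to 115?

58

Partition {1, …, 114} into 57 pairs: {1,114}, {2,113}, …, {57,58}.
Choosing 57 integers — say the integers 1 through 57 — takes one from each pair and avoids the property.
Choosing 58 forces two into the same pair by pigeonhole, and those sum to 115. So 58.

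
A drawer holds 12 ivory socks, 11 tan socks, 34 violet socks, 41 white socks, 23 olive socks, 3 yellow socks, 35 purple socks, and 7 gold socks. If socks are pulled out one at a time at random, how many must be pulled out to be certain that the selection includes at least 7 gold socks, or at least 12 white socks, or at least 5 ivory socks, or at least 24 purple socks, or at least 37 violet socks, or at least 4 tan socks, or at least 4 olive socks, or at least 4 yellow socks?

88

The worst case stops just short of every target: 4 ivory, 3 tan, all 34 violet, 11 white, 3 olive, 3 yellow, 23 purple, 6 gold — 4 + 3 + 34 + 11 + 3 + 3 + 23 + 6 = 87 socks.
One more sock must push some color to its target, so 87 + 1 = 88.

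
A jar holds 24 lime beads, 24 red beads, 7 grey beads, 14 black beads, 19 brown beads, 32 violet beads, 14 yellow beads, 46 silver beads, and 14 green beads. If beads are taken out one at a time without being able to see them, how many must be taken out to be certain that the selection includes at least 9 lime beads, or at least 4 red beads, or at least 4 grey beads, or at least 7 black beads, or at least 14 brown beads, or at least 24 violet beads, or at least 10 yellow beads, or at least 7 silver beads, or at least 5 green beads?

Each of the 9 colors has its own threshold; avoid all of them simultaneously.
The worst case stops just short of every target: 8 lime, 3 red, 3 grey, 6 black, 13 brown, 23 violet, 9 yellow, 6 silver, 4 green — 8 + 3 + 3 + 6 + 13 + 23 + 9 + 6 + 4 = 75 beads.
One more bead must push some color to its target, so 75 + 1 = 76.

76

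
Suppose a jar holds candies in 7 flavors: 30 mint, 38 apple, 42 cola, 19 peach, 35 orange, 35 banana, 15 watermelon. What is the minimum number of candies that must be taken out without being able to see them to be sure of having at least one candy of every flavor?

200

The hardest flavor to obtain is watermelon: we could draw every other candy first — 214 − 15 = 199 candies — without a single watermelon one.
The next draw must be watermelon, so 199 + 1 = 200.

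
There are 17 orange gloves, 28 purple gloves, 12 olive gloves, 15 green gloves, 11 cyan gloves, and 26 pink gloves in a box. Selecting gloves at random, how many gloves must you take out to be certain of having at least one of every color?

99

The hardest color to obtain is cyan: we could draw every other glove first — 109 − 11 = 98 gloves — without a single cyan one.
The next draw must be cyan, so 98 + 1 = 99.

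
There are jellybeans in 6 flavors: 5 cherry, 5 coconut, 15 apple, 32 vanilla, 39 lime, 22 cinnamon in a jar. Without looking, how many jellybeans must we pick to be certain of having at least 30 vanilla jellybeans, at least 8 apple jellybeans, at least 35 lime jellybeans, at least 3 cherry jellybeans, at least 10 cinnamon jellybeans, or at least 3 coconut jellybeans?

84

Each of the 6 flavors has its own threshold; avoid all of them simultaneously.
The worst case stops just short of every target: 2 cherry, 2 coconut, 7 apple, 29 vanilla, 34 lime, 9 cinnamon — 2 + 2 + 7 + 29 + 34 + 9 = 83 jellybeans.
One more jellybean must push some flavor to its target, so 83 + 1 = 84.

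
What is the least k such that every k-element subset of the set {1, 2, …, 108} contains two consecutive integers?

Partition {1, …, 108} into 54 pairs: {1,2}, {3,4}, …, {107,108}.
Choosing 54 integers — say the 54 even numbers 2, 4, …, 108 — takes one from each pair and avoids the property.
Choosing 55 forces two into the same pair by pigeonhole, and those are consecutive. So 55.

55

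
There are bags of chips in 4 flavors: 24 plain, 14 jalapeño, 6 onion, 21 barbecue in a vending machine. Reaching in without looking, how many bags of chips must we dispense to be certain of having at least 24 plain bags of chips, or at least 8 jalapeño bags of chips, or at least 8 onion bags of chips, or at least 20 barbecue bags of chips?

56

The worst case stops just short of every target: 23 plain, 7 jalapeño, all 6 onion, 19 barbecue — 23 + 7 + 6 + 19 = 55 bags of chips.
One more bag of chips must push some flavor to its target, so 55 + 1 = 56.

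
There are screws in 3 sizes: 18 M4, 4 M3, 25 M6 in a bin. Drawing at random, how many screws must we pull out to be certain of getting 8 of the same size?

In the worst case we take at most 7 of each size, but all 4 M3 (fewer than 7), giving 7 + 4 + 7 = 18.
One more screw then forces some size to 8, so 18 + 1 = 19.

19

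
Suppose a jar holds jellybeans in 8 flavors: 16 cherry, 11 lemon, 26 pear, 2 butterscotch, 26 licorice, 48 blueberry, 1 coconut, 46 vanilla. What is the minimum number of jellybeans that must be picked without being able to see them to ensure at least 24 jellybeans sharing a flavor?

123

Treat the 8 flavors as pigeonholes.
In the worst case we take at most 23 of each flavor, but all 16 cherry, all 11 lemon, all 2 butterscotch, and all 1 coconut (fewer than 23), giving 16 + 11 + 23 + 2 + 23 + 23 + 1 + 23 = 122.
One more jellybean then forces some flavor to 24, so 122 + 1 = 123.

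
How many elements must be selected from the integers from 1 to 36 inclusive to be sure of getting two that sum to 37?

Partition {1, …, 36} into 18 pairs: {1,36}, {2,35}, …, {18,19}.
Choosing 18 integers — say the integers 1 through 18 — takes one from each pair and avoids the property.
Choosing 19 forces two into the same pair by pigeonhole, and those sum to 37. So 19.

19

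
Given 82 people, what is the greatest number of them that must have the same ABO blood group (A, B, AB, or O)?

There are 4 ABO blood groups, which serve as the pigeonholes.
If each of the 4 ABO blood groups held at most 20, the total would be at most 4 × 20 = 80 < 82, a contradiction.
So at least one holds ⌈82/4⌉ = 21.

21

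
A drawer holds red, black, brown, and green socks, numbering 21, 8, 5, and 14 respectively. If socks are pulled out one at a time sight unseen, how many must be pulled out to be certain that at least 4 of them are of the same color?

13

Treat the 4 colors as pigeonholes.
The worst case takes 3 socks of each color without reaching 4 of any: 4 × 3 = 12.
The next sock must bring some color to 4, so 12 + 1 = 13.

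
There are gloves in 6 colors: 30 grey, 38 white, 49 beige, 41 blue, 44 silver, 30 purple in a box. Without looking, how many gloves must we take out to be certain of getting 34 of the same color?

193

Treat the 6 colors as pigeonholes.
In the worst case we take at most 33 of each color, but all 30 grey and all 30 purple (fewer than 33), giving 30 + 33 + 33 + 33 + 33 + 30 = 192.
One more glove then forces some color to 34, so 192 + 1 = 193.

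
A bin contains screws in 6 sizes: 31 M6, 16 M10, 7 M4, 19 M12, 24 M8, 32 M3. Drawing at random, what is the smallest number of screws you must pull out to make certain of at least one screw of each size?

123

The hardest size to obtain is M4: we could draw every other screw first — 129 − 7 = 122 screws — without a single M4 one.
The next draw must be M4, so 122 + 1 = 123.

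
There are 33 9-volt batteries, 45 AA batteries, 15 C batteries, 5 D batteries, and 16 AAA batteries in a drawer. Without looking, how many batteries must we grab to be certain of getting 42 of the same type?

In the worst case we take at most 41 of each type, but all 33 9-volt, all 15 C, all 5 D, and all 16 AAA (fewer than 41), giving 33 + 41 + 15 + 5 + 16 = 110.
One more battery then forces some type to 42, so 110 + 1 = 111.

111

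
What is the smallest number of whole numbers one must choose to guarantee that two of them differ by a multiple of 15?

Use the pigeonhole principle on residue classes: two integers differ by a multiple of 15 exactly when they share a remainder mod 15.
There are 15 residue classes mod 15, so 15 integers can all lie in distinct classes.
One more integer must repeat a residue, giving a difference divisible by 15. So n = 15 + 1 = 16.

16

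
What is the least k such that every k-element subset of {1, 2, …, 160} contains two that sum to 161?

81

Partition {1, …, 160} into 80 pairs: {1,160}, {2,159}, …, {80,81}.
Choosing 80 integers — say the integers 1 through 80 — takes one from each pair and avoids the property.
Choosing 81 forces two into the same pair by pigeonhole, and those sum to 161. So 81.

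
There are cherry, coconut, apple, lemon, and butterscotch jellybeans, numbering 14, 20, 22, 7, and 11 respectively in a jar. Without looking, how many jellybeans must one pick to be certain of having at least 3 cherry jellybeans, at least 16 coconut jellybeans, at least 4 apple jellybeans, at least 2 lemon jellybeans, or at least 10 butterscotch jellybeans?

31

Each of the 5 flavors has its own threshold; avoid all of them simultaneously.
The worst case stops just short of every target: 2 cherry, 15 coconut, 3 apple, 1 lemon, 9 butterscotch — 2 + 15 + 3 + 1 + 9 = 30 jellybeans.
One more jellybean must push some flavor to its target, so 30 + 1 = 31.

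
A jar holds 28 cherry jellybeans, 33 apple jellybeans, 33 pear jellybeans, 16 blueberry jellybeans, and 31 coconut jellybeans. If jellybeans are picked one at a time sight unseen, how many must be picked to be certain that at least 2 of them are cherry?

115

To avoid cherry jellybeans as long as possible, exhaust the other 4 flavors first.
The worst case draws every non-cherry jellybean first: 33 + 33 + 16 + 31 = 113.
The next 2 draws are then forced to be cherry, giving 113 + 2 = 115.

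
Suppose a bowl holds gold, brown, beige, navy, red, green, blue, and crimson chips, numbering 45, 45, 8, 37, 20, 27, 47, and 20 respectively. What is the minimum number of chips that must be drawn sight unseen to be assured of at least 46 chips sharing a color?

Treat the 8 colors as pigeonholes.
In the worst case we take at most 45 of each color, but all 8 beige, all 37 navy, all 20 red, all 27 green, and all 20 crimson (fewer than 45), giving 45 + 45 + 8 + 37 + 20 + 27 + 45 + 20 = 247.
One more chip then forces some color to 46, so 247 + 1 = 248.

248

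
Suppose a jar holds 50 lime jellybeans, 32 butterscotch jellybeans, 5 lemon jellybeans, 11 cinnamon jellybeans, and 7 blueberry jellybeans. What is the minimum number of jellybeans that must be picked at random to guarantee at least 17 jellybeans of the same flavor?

56

Treat the 5 flavors as pigeonholes.
In the worst case we take at most 16 of each flavor, but all 5 lemon, all 11 cinnamon, and all 7 blueberry (fewer than 16), giving 16 + 16 + 5 + 11 + 7 = 55.
One more jellybean then forces some flavor to 17, so 55 + 1 = 56.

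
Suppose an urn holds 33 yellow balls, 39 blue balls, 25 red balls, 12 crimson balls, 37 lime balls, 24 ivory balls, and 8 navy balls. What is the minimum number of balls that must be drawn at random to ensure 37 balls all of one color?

175

Treat the 7 colors as pigeonholes.
In the worst case we take at most 36 of each color, but all 33 yellow, all 25 red, all 12 crimson, all 24 ivory, and all 8 navy (fewer than 36), giving 33 + 36 + 25 + 12 + 36 + 24 + 8 = 174.
One more ball then forces some color to 37, so 174 + 1 = 175.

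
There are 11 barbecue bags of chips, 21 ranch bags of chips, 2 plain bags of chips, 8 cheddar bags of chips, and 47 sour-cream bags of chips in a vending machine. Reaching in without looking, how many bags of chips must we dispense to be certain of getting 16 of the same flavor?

In the worst case we take at most 15 of each flavor, but all 11 barbecue, all 2 plain, and all 8 cheddar (fewer than 15), giving 11 + 15 + 2 + 8 + 15 = 51.
One more bag of chips then forces some flavor to 16, so 51 + 1 = 52.

52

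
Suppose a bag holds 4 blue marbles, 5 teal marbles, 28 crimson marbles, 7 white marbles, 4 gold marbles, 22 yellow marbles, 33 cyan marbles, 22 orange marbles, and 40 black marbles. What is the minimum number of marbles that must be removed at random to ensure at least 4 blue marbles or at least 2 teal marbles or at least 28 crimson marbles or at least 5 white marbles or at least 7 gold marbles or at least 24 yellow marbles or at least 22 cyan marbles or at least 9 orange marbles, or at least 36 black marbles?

126

Each of the 9 colors has its own threshold; avoid all of them simultaneously.
The worst case stops just short of every target: 3 blue, 1 teal, 27 crimson, 4 white, all 4 gold, all 22 yellow, 21 cyan, 8 orange, 35 black — 3 + 1 + 27 + 4 + 4 + 22 + 21 + 8 + 35 = 125 marbles.
One more marble must push some color to its target, so 125 + 1 = 126.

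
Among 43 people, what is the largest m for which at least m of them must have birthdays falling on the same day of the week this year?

The 43 people fall into 7 days of the week.
If each of the 7 days of the week held at most 6, the total would be at most 7 × 6 = 42 < 43, a contradiction.
So at least one holds ⌈43/7⌉ = 7.

7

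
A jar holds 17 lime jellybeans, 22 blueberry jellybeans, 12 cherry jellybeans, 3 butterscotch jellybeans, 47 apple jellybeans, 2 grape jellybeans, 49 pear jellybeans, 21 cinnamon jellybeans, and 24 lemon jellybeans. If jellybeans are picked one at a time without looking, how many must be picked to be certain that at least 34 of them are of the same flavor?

168

In the worst case we take at most 33 of each flavor, but all 17 lime, all 22 blueberry, all 12 cherry, all 3 butterscotch, all 2 grape, all 21 cinnamon, and all 24 lemon (fewer than 33), giving 17 + 22 + 12 + 3 + 33 + 2 + 33 + 21 + 24 = 167.
One more jellybean then forces some flavor to 34, so 167 + 1 = 168.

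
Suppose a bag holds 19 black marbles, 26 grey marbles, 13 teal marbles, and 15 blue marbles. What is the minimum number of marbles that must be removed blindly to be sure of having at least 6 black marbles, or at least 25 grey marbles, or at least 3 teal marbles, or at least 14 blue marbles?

The worst case stops just short of every target: 5 black, 24 grey, 2 teal, 13 blue — 5 + 24 + 2 + 13 = 44 marbles.
One more marble must push some color to its target, so 44 + 1 = 45.

45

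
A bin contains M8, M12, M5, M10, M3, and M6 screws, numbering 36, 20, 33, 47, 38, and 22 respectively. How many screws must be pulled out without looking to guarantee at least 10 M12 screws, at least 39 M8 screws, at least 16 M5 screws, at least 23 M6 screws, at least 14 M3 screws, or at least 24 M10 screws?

Each of the 6 sizes has its own threshold; avoid all of them simultaneously.
The worst case stops just short of every target: all 36 M8, 9 M12, 15 M5, 23 M10, 13 M3, 22 M6 — 36 + 9 + 15 + 23 + 13 + 22 = 118 screws.
One more screw must push some size to its target, so 118 + 1 = 119.

119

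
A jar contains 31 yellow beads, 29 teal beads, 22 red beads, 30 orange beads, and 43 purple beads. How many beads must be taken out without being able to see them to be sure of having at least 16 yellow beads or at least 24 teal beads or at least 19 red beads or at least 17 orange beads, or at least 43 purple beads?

The worst case stops just short of every target: 15 yellow, 23 teal, 18 red, 16 orange, 42 purple — 15 + 23 + 18 + 16 + 42 = 114 beads.
One more bead must push some color to its target, so 114 + 1 = 115.

115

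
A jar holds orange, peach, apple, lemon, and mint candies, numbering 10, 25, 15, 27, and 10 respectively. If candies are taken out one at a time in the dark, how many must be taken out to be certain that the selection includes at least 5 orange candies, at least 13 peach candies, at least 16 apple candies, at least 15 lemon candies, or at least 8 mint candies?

The worst case stops just short of every target: 4 orange, 12 peach, 15 apple, 14 lemon, 7 mint — 4 + 12 + 15 + 14 + 7 = 52 candies.
One more candy must push some flavor to its target, so 52 + 1 = 53.

53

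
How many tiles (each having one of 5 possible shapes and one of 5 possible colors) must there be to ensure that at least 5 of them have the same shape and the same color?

101

There are 5 × 5 = 25 (shape, color) combinations acting as pigeonholes.
With 25 × 4 = 100 tiles we could place exactly 4 in each, with no (shape, color) pair reaching 5.
One more forces some (shape, color) pair to hold 5, so 100 + 1 = 101.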